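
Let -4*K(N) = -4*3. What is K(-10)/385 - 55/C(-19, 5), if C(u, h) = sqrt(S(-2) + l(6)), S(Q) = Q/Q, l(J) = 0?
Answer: -21172/385 ≈ -54.992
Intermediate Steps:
S(Q) = 1
K(N) = 3 (K(N) = -(-1)*3 = -1/4*(-12) = 3)
C(u, h) = 1 (C(u, h) = sqrt(1 + 0) = sqrt(1) = 1)
K(-10)/385 - 55/C(-19, 5) = 3/385 - 55/1 = 3*(1/385) - 55*1 = 3/385 - 55 = -21172/385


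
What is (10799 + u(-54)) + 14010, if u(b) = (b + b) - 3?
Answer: 24698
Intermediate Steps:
u(b) = -3 + 2*b (u(b) = 2*b - 3 = -3 + 2*b)
(10799 + u(-54)) + 14010 = (10799 + (-3 + 2*(-54))) + 14010 = (10799 + (-3 - 108)) + 14010 = (10799 - 111) + 14010 = 10688 + 14010 = 24698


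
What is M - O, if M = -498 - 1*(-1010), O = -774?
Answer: 1286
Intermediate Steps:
M = 512 (M = -498 + 1010 = 512)
M - O = 512 - 1*(-774) = 512 + 774 = 1286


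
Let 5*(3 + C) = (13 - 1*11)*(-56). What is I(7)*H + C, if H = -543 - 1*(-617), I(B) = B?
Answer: 2463/5 ≈ 492.60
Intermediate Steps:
C = -127/5 (C = -3 + ((13 - 1*11)*(-56))/5 = -3 + ((13 - 11)*(-56))/5 = -3 + (2*(-56))/5 = -3 + (⅕)*(-112) = -3 - 112/5 = -127/5 ≈ -25.400)
H = 74 (H = -543 + 617 = 74)
I(7)*H + C = 7*74 - 127/5 = 518 - 127/5 = 2463/5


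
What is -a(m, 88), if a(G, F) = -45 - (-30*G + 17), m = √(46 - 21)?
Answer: -88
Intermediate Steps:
m = 5 (m = √25 = 5)
a(G, F) = -62 + 30*G (a(G, F) = -45 - (17 - 30*G) = -45 + (-17 + 30*G) = -62 + 30*G)
-a(m, 88) = -(-62 + 30*5) = -(-62 + 150) = -1*88 = -88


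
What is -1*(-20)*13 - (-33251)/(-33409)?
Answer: 8653089/33409 ≈ 259.00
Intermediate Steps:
-1*(-20)*13 - (-33251)/(-33409) = 20*13 - (-33251)*(-1)/33409 = 260 - 1*33251/33409 = 260 - 33251/33409 = 8653089/33409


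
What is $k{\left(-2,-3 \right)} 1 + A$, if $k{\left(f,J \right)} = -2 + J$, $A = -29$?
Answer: $-34$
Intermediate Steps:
$k{\left(-2,-3 \right)} 1 + A = \left(-2 - 3\right) 1 - 29 = \left(-5\right) 1 - 29 = -5 - 29 = -34$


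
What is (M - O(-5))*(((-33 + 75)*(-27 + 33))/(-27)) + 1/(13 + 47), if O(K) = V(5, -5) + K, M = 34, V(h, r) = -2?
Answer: -7653/20 ≈ -382.65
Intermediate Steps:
O(K) = -2 + K
(M - O(-5))*(((-33 + 75)*(-27 + 33))/(-27)) + 1/(13 + 47) = (34 - (-2 - 5))*(((-33 + 75)*(-27 + 33))/(-27)) + 1/(13 + 47) = (34 - 1*(-7))*((42*6)*(-1/27)) + 1/60 = (34 + 7)*(252*(-1/27)) + 1/60 = 41*(-28/3) + 1/60 = -1148/3 + 1/60 = -7653/20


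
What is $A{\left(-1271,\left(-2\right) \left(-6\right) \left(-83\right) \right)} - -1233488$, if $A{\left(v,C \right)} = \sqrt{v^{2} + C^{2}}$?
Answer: $1233488 + \sqrt{2607457} \approx 1.2351 \cdot 10^{6}$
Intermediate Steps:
$A{\left(v,C \right)} = \sqrt{C^{2} + v^{2}}$
$A{\left(-1271,\left(-2\right) \left(-6\right) \left(-83\right) \right)} - -1233488 = \sqrt{\left(\left(-2\right) \left(-6\right) \left(-83\right)\right)^{2} + \left(-1271\right)^{2}} - -1233488 = \sqrt{\left(12 \left(-83\right)\right)^{2} + 1615441} + 1233488 = \sqrt{\left(-996\right)^{2} + 1615441} + 1233488 = \sqrt{992016 + 1615441} + 1233488 = \sqrt{2607457} + 1233488 = 1233488 + \sqrt{2607457}$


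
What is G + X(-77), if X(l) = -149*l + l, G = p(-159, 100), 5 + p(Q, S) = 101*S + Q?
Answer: 21332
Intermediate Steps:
p(Q, S) = -5 + Q + 101*S (p(Q, S) = -5 + (101*S + Q) = -5 + (Q + 101*S) = -5 + Q + 101*S)
G = 9936 (G = -5 - 159 + 101*100 = -5 - 159 + 10100 = 9936)
X(l) = -148*l
G + X(-77) = 9936 - 148*(-77) = 9936 + 11396 = 21332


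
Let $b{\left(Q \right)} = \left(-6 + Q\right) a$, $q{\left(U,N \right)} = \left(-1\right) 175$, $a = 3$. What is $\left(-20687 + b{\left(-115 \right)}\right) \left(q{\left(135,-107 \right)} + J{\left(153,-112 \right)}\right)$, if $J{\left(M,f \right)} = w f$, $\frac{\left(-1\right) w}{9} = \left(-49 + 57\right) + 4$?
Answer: $-250937050$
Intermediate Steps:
$q{\left(U,N \right)} = -175$
$b{\left(Q \right)} = -18 + 3 Q$ ($b{\left(Q \right)} = \left(-6 + Q\right) 3 = -18 + 3 Q$)
$w = -108$ ($w = - 9 \left(\left(-49 + 57\right) + 4\right) = - 9 \left(8 + 4\right) = \left(-9\right) 12 = -108$)
$J{\left(M,f \right)} = - 108 f$
$\left(-20687 + b{\left(-115 \right)}\right) \left(q{\left(135,-107 \right)} + J{\left(153,-112 \right)}\right) = \left(-20687 + \left(-18 + 3 \left(-115\right)\right)\right) \left(-175 - -12096\right) = \left(-20687 - 363\right) \left(-175 + 12096\right) = \left(-20687 - 363\right) 11921 = \left(-21050\right) 11921 = -250937050$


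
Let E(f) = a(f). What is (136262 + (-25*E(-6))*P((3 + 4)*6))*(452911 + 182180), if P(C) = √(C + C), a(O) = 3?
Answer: 86538769842 - 95263650*√21 ≈ 8.6102e+10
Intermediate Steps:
E(f) = 3
P(C) = √2*√C (P(C) = √(2*C) = √2*√C)
(136262 + (-25*E(-6))*P((3 + 4)*6))*(452911 + 182180) = (136262 + (-25*3)*(√2*√((3 + 4)*6)))*(452911 + 182180) = (136262 - 75*√2*√(7*6))*635091 = (136262 - 75*√2*√42)*635091 = (136262 - 150*√21)*635091 = 86538769842 - 95263650*√21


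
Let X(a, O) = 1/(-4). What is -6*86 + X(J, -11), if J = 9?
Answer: -2065/4 ≈ -516.25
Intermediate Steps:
X(a, O) = -1/4
-6*86 + X(J, -11) = -6*86 - 1/4 = -516 - 1/4 = -2065/4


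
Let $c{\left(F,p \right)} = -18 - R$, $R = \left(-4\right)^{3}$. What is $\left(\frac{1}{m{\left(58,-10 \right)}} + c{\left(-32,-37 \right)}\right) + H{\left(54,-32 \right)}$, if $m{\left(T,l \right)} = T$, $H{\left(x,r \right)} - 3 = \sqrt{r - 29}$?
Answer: $\frac{2843}{58} + i \sqrt{61} \approx 49.017 + 7.8102 i$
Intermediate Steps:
$H{\left(x,r \right)} = 3 + \sqrt{-29 + r}$ ($H{\left(x,r \right)} = 3 + \sqrt{r - 29} = 3 + \sqrt{-29 + r}$)
$R = -64$
$c{\left(F,p \right)} = 46$ ($c{\left(F,p \right)} = -18 - -64 = -18 + 64 = 46$)
$\left(\frac{1}{m{\left(58,-10 \right)}} + c{\left(-32,-37 \right)}\right) + H{\left(54,-32 \right)} = \left(\frac{1}{58} + 46\right) + \left(3 + \sqrt{-29 - 32}\right) = \left(\frac{1}{58} + 46\right) + \left(3 + \sqrt{-61}\right) = \frac{2669}{58} + \left(3 + i \sqrt{61}\right) = \frac{2843}{58} + i \sqrt{61}$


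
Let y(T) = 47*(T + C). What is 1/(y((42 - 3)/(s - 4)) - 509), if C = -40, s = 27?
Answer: -23/53114 ≈ -0.00043303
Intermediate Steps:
y(T) = -1880 + 47*T (y(T) = 47*(T - 40) = 47*(-40 + T) = -1880 + 47*T)
1/(y((42 - 3)/(s - 4)) - 509) = 1/((-1880 + 47*((42 - 3)/(27 - 4))) - 509) = 1/((-1880 + 47*(39/23)) - 509) = 1/((-1880 + 1833/23) - 509) = 1/(-41407/23 - 509) = 1/(-53114/23) = -23/53114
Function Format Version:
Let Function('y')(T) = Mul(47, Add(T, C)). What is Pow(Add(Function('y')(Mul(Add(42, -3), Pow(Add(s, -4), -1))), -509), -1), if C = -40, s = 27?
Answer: Rational(-23, 53114) ≈ -0.00043303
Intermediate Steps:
Function('y')(T) = Add(-1880, Mul(47, T)) (Function('y')(T) = Mul(47, Add(T, -40)) = Mul(47, Add(-40, T)) = Add(-1880, Mul(47, T)))
Pow(Add(Function('y')(Mul(Add(42, -3), Pow(Add(s, -4), -1))), -509), -1) = Pow(Add(Add(-1880, Mul(47, Mul(Add(42, -3), Pow(Add(27, -4), -1)))), -509), -1) = Pow(Add(Add(-1880, Mul(47, Mul(39, Pow(23, -1)))), -509), -1) = Pow(Add(Add(-1880, Mul(47, Mul(39, Rational(1, 23)))), -509), -1) = Pow(Add(Add(-1880, Mul(47, Rational(39, 23))), -509), -1) = Pow(Add(Add(-1880, Rational(1833, 23)), -509), -1) = Pow(Add(Rational(-41407, 23), -509), -1) = Pow(Rational(-53114, 23), -1) = Rational(-23, 53114)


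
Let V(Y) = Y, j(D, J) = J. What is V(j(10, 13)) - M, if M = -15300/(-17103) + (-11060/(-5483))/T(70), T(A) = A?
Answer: 377497521/31258583 ≈ 12.077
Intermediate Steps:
M = 28864058/31258583 (M = -15300/(-17103) - 11060/(-5483)/70 = -15300*(-1/17103) - 11060*(-1/5483)*(1/70) = 5100/5701 + (11060/5483)*(1/70) = 5100/5701 + 158/5483 = 28864058/31258583 ≈ 0.92340)
V(j(10, 13)) - M = 13 - 1*28864058/31258583 = 13 - 28864058/31258583 = 377497521/31258583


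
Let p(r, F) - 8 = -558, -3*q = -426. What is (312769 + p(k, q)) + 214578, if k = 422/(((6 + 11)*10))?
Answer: 526797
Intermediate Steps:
q = 142 (q = -⅓*(-426) = 142)
k = 211/85 (k = 422/((17*10)) = 422/170 = 422*(1/170) = 211/85 ≈ 2.4824)
p(r, F) = -550 (p(r, F) = 8 - 558 = -550)
(312769 + p(k, q)) + 214578 = (312769 - 550) + 214578 = 312219 + 214578 = 526797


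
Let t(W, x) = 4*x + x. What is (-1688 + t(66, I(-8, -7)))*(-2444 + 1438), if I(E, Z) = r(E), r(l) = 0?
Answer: 1698128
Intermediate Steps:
I(E, Z) = 0
t(W, x) = 5*x
(-1688 + t(66, I(-8, -7)))*(-2444 + 1438) = (-1688 + 5*0)*(-2444 + 1438) = (-1688 + 0)*(-1006) = -1688*(-1006) = 1698128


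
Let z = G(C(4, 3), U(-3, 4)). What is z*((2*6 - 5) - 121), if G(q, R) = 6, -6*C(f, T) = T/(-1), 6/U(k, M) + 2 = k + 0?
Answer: -684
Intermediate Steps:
U(k, M) = 6/(-2 + k) (U(k, M) = 6/(-2 + (k + 0)) = 6/(-2 + k))
C(f, T) = T/6 (C(f, T) = -T/(6*(-1)) = -T*(-1)/6 = -(-1)*T/6 = T/6)
z = 6
z*((2*6 - 5) - 121) = 6*((2*6 - 5) - 121) = 6*((12 - 5) - 121) = 6*(7 - 121) = 6*(-114) = -684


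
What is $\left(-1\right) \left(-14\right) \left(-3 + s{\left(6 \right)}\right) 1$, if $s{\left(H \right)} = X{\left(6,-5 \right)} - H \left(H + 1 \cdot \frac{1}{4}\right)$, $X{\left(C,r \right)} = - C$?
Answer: $-651$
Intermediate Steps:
$s{\left(H \right)} = -6 - H \left(\frac{1}{4} + H\right)$ ($s{\left(H \right)} = \left(-1\right) 6 - H \left(H + 1 \cdot \frac{1}{4}\right) = -6 - H \left(H + 1 \cdot \frac{1}{4}\right) = -6 - H \left(H + \frac{1}{4}\right) = -6 - H \left(\frac{1}{4} + H\right)$)
$\left(-1\right) \left(-14\right) \left(-3 + s{\left(6 \right)}\right) 1 = \left(-1\right) \left(-14\right) \left(-3 - \frac{87}{2}\right) 1 = 14 \left(-3 - \frac{87}{2}\right) 1 = 14 \left(\left(- \frac{93}{2}\right) 1\right) = 14 \left(- \frac{93}{2}\right) = -651$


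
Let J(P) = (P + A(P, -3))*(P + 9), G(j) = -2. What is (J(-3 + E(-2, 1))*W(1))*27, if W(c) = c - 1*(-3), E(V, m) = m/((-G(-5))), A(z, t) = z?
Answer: -3510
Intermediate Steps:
E(V, m) = m/2 (E(V, m) = m/((-1*(-2))) = m/2)
W(c) = 3 + c (W(c) = c + 3 = 3 + c)
J(P) = 2*P*(9 + P) (J(P) = (P + P)*(P + 9) = (2*P)*(9 + P) = 2*P*(9 + P))
(J(-3 + E(-2, 1))*W(1))*27 = ((2*(-3 + (½)*1)*(9 + (-3 + (½)*1)))*(3 + 1))*27 = ((2*(-3 + ½)*(9 + (-3 + ½)))*4)*27 = ((2*(-5/2)*(9 - 5/2))*4)*27 = ((2*(-5/2)*(13/2))*4)*27 = -65/2*4*27 = -130*27 = -3510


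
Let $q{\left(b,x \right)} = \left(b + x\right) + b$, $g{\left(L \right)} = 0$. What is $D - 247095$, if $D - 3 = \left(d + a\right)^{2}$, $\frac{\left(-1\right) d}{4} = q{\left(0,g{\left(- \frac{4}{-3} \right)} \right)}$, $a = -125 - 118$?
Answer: $-188043$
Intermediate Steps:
$q{\left(b,x \right)} = x + 2 b$
$a = -243$
$d = 0$ ($d = - 4 \left(0 + 2 \cdot 0\right) = - 4 \left(0 + 0\right) = \left(-4\right) 0 = 0$)
$D = 59052$ ($D = 3 + \left(0 - 243\right)^{2} = 3 + \left(-243\right)^{2} = 3 + 59049 = 59052$)
$D - 247095 = 59052 - 247095 = -188043$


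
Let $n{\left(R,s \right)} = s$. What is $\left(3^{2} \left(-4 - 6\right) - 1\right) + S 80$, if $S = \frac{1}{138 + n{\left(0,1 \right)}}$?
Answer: $- \frac{12569}{139} \approx -90.424$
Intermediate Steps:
$S = \frac{1}{139}$ ($S = \frac{1}{138 + 1} = \frac{1}{139} \approx 0.0071942$)
$\left(3^{2} \left(-4 - 6\right) - 1\right) + S 80 = \left(3^{2} \left(-4 - 6\right) - 1\right) + \frac{1}{139} \cdot 80 = \left(9 \left(-4 - 6\right) - 1\right) + \frac{80}{139} = \left(9 \left(-10\right) - 1\right) + \frac{80}{139} = \left(-90 - 1\right) + \frac{80}{139} = -91 + \frac{80}{139} = - \frac{12569}{139}$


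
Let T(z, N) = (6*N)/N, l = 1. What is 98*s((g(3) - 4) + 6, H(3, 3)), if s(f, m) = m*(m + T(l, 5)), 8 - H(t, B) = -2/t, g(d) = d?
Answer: 112112/9 ≈ 12457.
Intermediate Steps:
H(t, B) = 8 + 2/t (H(t, B) = 8 - (-2)/t = 8 + 2/t)
T(z, N) = 6
s(f, m) = m*(6 + m) (s(f, m) = m*(m + 6) = m*(6 + m))
98*s((g(3) - 4) + 6, H(3, 3)) = 98*((8 + 2/3)*(6 + (8 + 2/3))) = 98*((8 + 2*(⅓))*(6 + (8 + 2*(⅓)))) = 98*((8 + ⅔)*(6 + (8 + ⅔))) = 98*(26*(6 + 26/3)/3) = 98*((26/3)*(44/3)) = 98*(1144/9) = 112112/9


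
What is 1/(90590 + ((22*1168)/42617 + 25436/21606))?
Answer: 460391451/41707681142984 ≈ 1.1039e-5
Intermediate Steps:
1/(90590 + ((22*1168)/42617 + 25436/21606)) = 1/(90590 + (25696*(1/42617) + 25436*(1/21606))) = 1/(90590 + (25696/42617 + 12718/10803)) = 1/(90590 + 819596894/460391451) = 1/(41707681142984/460391451) = 460391451/41707681142984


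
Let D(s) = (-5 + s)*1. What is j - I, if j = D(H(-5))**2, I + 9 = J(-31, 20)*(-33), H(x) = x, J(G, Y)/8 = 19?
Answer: 5125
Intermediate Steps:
J(G, Y) = 152 (J(G, Y) = 8*19 = 152)
D(s) = -5 + s
I = -5025 (I = -9 + 152*(-33) = -9 - 5016 = -5025)
j = 100 (j = (-5 - 5)**2 = (-10)**2 = 100)
j - I = 100 - 1*(-5025) = 100 + 5025 = 5125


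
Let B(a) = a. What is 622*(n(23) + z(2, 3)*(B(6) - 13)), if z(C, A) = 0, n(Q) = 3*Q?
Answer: 42918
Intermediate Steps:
622*(n(23) + z(2, 3)*(B(6) - 13)) = 622*(3*23 + 0*(6 - 13)) = 622*(69 + 0*(-7)) = 622*(69 + 0) = 622*69 = 42918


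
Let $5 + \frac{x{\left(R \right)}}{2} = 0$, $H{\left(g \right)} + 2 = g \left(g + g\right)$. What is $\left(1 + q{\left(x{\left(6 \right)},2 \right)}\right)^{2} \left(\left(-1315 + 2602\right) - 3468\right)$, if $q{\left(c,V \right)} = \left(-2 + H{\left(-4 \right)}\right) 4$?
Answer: $-27849189$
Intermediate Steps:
$H{\left(g \right)} = -2 + 2 g^{2}$ ($H{\left(g \right)} = -2 + g \left(g + g\right) = -2 + g 2 g = -2 + 2 g^{2}$)
$x{\left(R \right)} = -10$ ($x{\left(R \right)} = -10 + 2 \cdot 0 = -10 + 0 = -10$)
$q{\left(c,V \right)} = 112$ ($q{\left(c,V \right)} = \left(-2 - \left(2 - 2 \left(-4\right)^{2}\right)\right) 4 = \left(-2 + \left(-2 + 2 \cdot 16\right)\right) 4 = \left(-2 + \left(-2 + 32\right)\right) 4 = \left(-2 + 30\right) 4 = 28 \cdot 4 = 112$)
$\left(1 + q{\left(x{\left(6 \right)},2 \right)}\right)^{2} \left(\left(-1315 + 2602\right) - 3468\right) = \left(1 + 112\right)^{2} \left(\left(-1315 + 2602\right) - 3468\right) = 113^{2} \left(1287 - 3468\right) = 12769 \left(-2181\right) = -27849189$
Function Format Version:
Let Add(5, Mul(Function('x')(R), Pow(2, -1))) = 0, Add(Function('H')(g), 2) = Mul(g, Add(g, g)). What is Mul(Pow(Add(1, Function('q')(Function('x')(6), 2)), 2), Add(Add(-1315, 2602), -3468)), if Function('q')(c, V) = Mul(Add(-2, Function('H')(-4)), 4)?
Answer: -27849189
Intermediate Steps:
Function('H')(g) = Add(-2, Mul(2, Pow(g, 2))) (Function('H')(g) = Add(-2, Mul(g, Add(g, g))) = Add(-2, Mul(g, Mul(2, g))) = Add(-2, Mul(2, Pow(g, 2))))
Function('x')(R) = -10 (Function('x')(R) = Add(-10, Mul(2, 0)) = Add(-10, 0) = -10)
Function('q')(c, V) = 112 (Function('q')(c, V) = Mul(Add(-2, Add(-2, Mul(2, Pow(-4, 2)))), 4) = Mul(Add(-2, Add(-2, Mul(2, 16))), 4) = Mul(Add(-2, Add(-2, 32)), 4) = Mul(Add(-2, 30), 4) = Mul(28, 4) = 112)
Mul(Pow(Add(1, Function('q')(Function('x')(6), 2)), 2), Add(Add(-1315, 2602), -3468)) = Mul(Pow(Add(1, 112), 2), Add(Add(-1315, 2602), -3468)) = Mul(Pow(113, 2), Add(1287, -3468)) = Mul(12769, -2181) = -27849189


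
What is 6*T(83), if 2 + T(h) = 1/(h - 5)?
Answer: -155/13 ≈ -11.923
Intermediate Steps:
T(h) = -2 + 1/(-5 + h) (T(h) = -2 + 1/(h - 5) = -2 + 1/(-5 + h))
6*T(83) = 6*((11 - 2*83)/(-5 + 83)) = 6*((11 - 166)/78) = 6*((1/78)*(-155)) = 6*(-155/78) = -155/13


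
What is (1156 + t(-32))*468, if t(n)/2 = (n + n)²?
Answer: 4374864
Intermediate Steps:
t(n) = 8*n² (t(n) = 2*(n + n)² = 2*(2*n)² = 2*(4*n²) = 8*n²)
(1156 + t(-32))*468 = (1156 + 8*(-32)²)*468 = (1156 + 8*1024)*468 = (1156 + 8192)*468 = 9348*468 = 4374864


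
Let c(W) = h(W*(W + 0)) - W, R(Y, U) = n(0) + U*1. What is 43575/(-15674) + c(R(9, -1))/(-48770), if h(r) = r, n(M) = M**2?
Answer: -1062592049/382210490 ≈ -2.7801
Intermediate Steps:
R(Y, U) = U (R(Y, U) = 0**2 + U*1 = 0 + U = U)
c(W) = W**2 - W (c(W) = W*(W + 0) - W = W*W - W = W**2 - W)
43575/(-15674) + c(R(9, -1))/(-48770) = 43575/(-15674) - (-1 - 1)/(-48770) = 43575*(-1/15674) - 1*(-2)*(-1/48770) = -43575/15674 + 2*(-1/48770) = -43575/15674 - 1/24385 = -1062592049/382210490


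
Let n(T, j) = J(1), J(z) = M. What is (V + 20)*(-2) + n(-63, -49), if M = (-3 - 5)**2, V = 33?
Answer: -42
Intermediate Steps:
M = 64 (M = (-8)**2 = 64)
J(z) = 64
n(T, j) = 64
(V + 20)*(-2) + n(-63, -49) = (33 + 20)*(-2) + 64 = 53*(-2) + 64 = -106 + 64 = -42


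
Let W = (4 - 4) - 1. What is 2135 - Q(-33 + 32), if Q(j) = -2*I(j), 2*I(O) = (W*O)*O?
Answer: 2134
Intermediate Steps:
W = -1 (W = 0 - 1 = -1)
I(O) = -O²/2 (I(O) = ((-O)*O)/2 = (-O²)/2 = -O²/2)
Q(j) = j² (Q(j) = -(-1)*j² = j²)
2135 - Q(-33 + 32) = 2135 - (-33 + 32)² = 2135 - 1*(-1)² = 2135 - 1*1 = 2135 - 1 = 2134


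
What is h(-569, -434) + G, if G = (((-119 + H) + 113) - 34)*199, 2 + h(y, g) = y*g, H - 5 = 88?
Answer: 257491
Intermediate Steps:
H = 93 (H = 5 + 88 = 93)
h(y, g) = -2 + g*y (h(y, g) = -2 + y*g = -2 + g*y)
G = 10547 (G = (((-119 + 93) + 113) - 34)*199 = ((-26 + 113) - 34)*199 = (87 - 34)*199 = 53*199 = 10547)
h(-569, -434) + G = (-2 - 434*(-569)) + 10547 = (-2 + 246946) + 10547 = 246944 + 10547 = 257491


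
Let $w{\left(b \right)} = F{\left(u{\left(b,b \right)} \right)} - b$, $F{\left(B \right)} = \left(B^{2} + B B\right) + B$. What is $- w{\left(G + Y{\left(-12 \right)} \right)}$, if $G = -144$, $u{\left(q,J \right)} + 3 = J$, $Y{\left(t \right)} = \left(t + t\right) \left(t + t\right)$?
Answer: $-368079$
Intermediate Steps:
$Y{\left(t \right)} = 4 t^{2}$ ($Y{\left(t \right)} = 2 t 2 t = 4 t^{2}$)
$u{\left(q,J \right)} = -3 + J$
$F{\left(B \right)} = B + 2 B^{2}$ ($F{\left(B \right)} = \left(B^{2} + B^{2}\right) + B = 2 B^{2} + B = B + 2 B^{2}$)
$w{\left(b \right)} = - b + \left(-5 + 2 b\right) \left(-3 + b\right)$ ($w{\left(b \right)} = \left(-3 + b\right) \left(1 + 2 \left(-3 + b\right)\right) - b = \left(-3 + b\right) \left(1 + \left(-6 + 2 b\right)\right) - b = \left(-3 + b\right) \left(-5 + 2 b\right) - b = \left(-5 + 2 b\right) \left(-3 + b\right) - b = - b + \left(-5 + 2 b\right) \left(-3 + b\right)$)
$- w{\left(G + Y{\left(-12 \right)} \right)} = - (- (-144 + 4 \left(-12\right)^{2}) + \left(-5 + 2 \left(-144 + 4 \left(-12\right)^{2}\right)\right) \left(-3 - \left(144 - 4 \left(-12\right)^{2}\right)\right)) = - (- (-144 + 4 \cdot 144) + \left(-5 + 2 \left(-144 + 4 \cdot 144\right)\right) \left(-3 + \left(-144 + 4 \cdot 144\right)\right)) = - (- (-144 + 576) + \left(-5 + 2 \left(-144 + 576\right)\right) \left(-3 + \left(-144 + 576\right)\right)) = - (\left(-1\right) 432 + \left(-5 + 2 \cdot 432\right) \left(-3 + 432\right)) = - (-432 + \left(-5 + 864\right) 429) = - (-432 + 859 \cdot 429) = - (-432 + 368511) = \left(-1\right) 368079 = -368079$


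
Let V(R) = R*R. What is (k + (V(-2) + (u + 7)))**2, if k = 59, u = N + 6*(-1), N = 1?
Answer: 4225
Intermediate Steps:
u = -5 (u = 1 + 6*(-1) = 1 - 6 = -5)
V(R) = R**2
(k + (V(-2) + (u + 7)))**2 = (59 + ((-2)**2 + (-5 + 7)))**2 = (59 + (4 + 2))**2 = (59 + 6)**2 = 65**2 = 4225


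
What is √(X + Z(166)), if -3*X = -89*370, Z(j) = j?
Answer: 2*√25071/3 ≈ 105.56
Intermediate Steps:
X = 32930/3 (X = -(-89)*370/3 = -⅓*(-32930) = 32930/3 ≈ 10977.)
√(X + Z(166)) = √(32930/3 + 166) = √(33428/3) = 2*√25071/3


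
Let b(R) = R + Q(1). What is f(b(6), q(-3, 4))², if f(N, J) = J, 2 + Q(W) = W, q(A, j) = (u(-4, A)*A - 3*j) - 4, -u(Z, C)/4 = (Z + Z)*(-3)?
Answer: 73984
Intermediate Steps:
u(Z, C) = 24*Z (u(Z, C) = -4*(Z + Z)*(-3) = -4*2*Z*(-3) = -(-24)*Z = 24*Z)
q(A, j) = -4 - 96*A - 3*j (q(A, j) = ((24*(-4))*A - 3*j) - 4 = (-96*A - 3*j) - 4 = -4 - 96*A - 3*j)
Q(W) = -2 + W
b(R) = -1 + R (b(R) = R + (-2 + 1) = R - 1 = -1 + R)
f(b(6), q(-3, 4))² = (-4 - 96*(-3) - 3*4)² = (-4 + 288 - 12)² = 272² = 73984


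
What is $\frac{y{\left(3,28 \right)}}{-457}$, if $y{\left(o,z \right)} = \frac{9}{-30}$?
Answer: $\frac{3}{4570} \approx 0.00065645$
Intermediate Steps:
$y{\left(o,z \right)} = - \frac{3}{10}$ ($y{\left(o,z \right)} = 9 \left(- \frac{1}{30}\right) = - \frac{3}{10}$)
$\frac{y{\left(3,28 \right)}}{-457} = - \frac{3}{10 \left(-457\right)} = \left(- \frac{3}{10}\right) \left(- \frac{1}{457}\right) = \frac{3}{4570}$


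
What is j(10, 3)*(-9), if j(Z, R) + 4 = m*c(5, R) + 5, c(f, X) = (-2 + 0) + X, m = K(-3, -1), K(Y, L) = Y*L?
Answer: -36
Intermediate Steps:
K(Y, L) = L*Y
m = 3 (m = -1*(-3) = 3)
c(f, X) = -2 + X
j(Z, R) = -5 + 3*R (j(Z, R) = -4 + (3*(-2 + R) + 5) = -4 + ((-6 + 3*R) + 5) = -4 + (-1 + 3*R) = -5 + 3*R)
j(10, 3)*(-9) = (-5 + 3*3)*(-9) = (-5 + 9)*(-9) = 4*(-9) = -36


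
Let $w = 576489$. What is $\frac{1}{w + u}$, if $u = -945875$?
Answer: $- \frac{1}{369386} \approx -2.7072 \cdot 10^{-6}$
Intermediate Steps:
$\frac{1}{w + u} = \frac{1}{576489 - 945875} = \frac{1}{-369386} = - \frac{1}{369386}$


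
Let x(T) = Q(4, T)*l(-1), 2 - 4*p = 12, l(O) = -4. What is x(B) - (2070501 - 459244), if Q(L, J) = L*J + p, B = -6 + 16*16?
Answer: -1615247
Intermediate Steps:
B = 250 (B = -6 + 256 = 250)
p = -5/2 (p = ½ - ¼*12 = ½ - 3 = -5/2 ≈ -2.5000)
Q(L, J) = -5/2 + J*L (Q(L, J) = L*J - 5/2 = J*L - 5/2 = -5/2 + J*L)
x(T) = 10 - 16*T (x(T) = (-5/2 + T*4)*(-4) = (-5/2 + 4*T)*(-4) = 10 - 16*T)
x(B) - (2070501 - 459244) = (10 - 16*250) - (2070501 - 459244) = (10 - 4000) - 1*1611257 = -3990 - 1611257 = -1615247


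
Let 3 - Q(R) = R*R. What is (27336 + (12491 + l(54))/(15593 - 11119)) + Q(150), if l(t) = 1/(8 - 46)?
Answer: 823162725/170012 ≈ 4841.8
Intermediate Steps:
Q(R) = 3 - R² (Q(R) = 3 - R*R = 3 - R²)
l(t) = -1/38 (l(t) = 1/(-38) = -1/38)
(27336 + (12491 + l(54))/(15593 - 11119)) + Q(150) = (27336 + (12491 - 1/38)/(15593 - 11119)) + (3 - 1*150²) = (27336 + (474657/38)/4474) + (3 - 1*22500) = (27336 + (474657/38)*(1/4474)) + (3 - 22500) = (27336 + 474657/170012) - 22497 = 4647922689/170012 - 22497 = 823162725/170012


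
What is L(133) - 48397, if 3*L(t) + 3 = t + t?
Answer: -144928/3 ≈ -48309.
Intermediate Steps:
L(t) = -1 + 2*t/3 (L(t) = -1 + (t + t)/3 = -1 + (2*t)/3 = -1 + 2*t/3)
L(133) - 48397 = (-1 + (⅔)*133) - 48397 = (-1 + 266/3) - 48397 = 263/3 - 48397 = -144928/3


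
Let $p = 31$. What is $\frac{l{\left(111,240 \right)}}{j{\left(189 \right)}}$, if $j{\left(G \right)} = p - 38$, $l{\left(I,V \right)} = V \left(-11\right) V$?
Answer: $\frac{633600}{7} \approx 90514.0$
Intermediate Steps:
$l{\left(I,V \right)} = - 11 V^{2}$ ($l{\left(I,V \right)} = - 11 V V = - 11 V^{2}$)
$j{\left(G \right)} = -7$ ($j{\left(G \right)} = 31 - 38 = -7$)
$\frac{l{\left(111,240 \right)}}{j{\left(189 \right)}} = \frac{\left(-11\right) 240^{2}}{-7} = \left(-11\right) 57600 \left(- \frac{1}{7}\right) = \left(-633600\right) \left(- \frac{1}{7}\right) = \frac{633600}{7}$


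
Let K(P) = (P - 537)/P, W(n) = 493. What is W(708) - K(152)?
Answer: 75321/152 ≈ 495.53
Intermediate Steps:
K(P) = (-537 + P)/P
W(708) - K(152) = 493 - (-537 + 152)/152 = 493 - (-385)/152 = 493 - 1*(-385/152) = 493 + 385/152 = 75321/152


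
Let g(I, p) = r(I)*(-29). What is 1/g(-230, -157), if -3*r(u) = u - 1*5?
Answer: -3/6815 ≈ -0.00044021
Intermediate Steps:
r(u) = 5/3 - u/3 (r(u) = -(u - 1*5)/3 = -(u - 5)/3 = -(-5 + u)/3 = 5/3 - u/3)
g(I, p) = -145/3 + 29*I/3 (g(I, p) = (5/3 - I/3)*(-29) = -145/3 + 29*I/3)
1/g(-230, -157) = 1/(-145/3 + (29/3)*(-230)) = 1/(-145/3 - 6670/3) = 1/(-6815/3) = -3/6815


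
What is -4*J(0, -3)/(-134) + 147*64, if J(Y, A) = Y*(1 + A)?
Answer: 9408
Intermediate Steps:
-4*J(0, -3)/(-134) + 147*64 = -0*(1 - 3)/(-134) + 147*64 = -0*(-2)*(-1/134) + 9408 = -4*0*(-1/134) + 9408 = 0*(-1/134) + 9408 = 0 + 9408 = 9408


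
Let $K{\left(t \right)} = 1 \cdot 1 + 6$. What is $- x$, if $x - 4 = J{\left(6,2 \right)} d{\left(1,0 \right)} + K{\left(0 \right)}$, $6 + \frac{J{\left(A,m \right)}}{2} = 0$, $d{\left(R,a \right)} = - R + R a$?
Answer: $-23$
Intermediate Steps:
$J{\left(A,m \right)} = -12$ ($J{\left(A,m \right)} = -12 + 2 \cdot 0 = -12 + 0 = -12$)
$K{\left(t \right)} = 7$ ($K{\left(t \right)} = 1 + 6 = 7$)
$x = 23$ ($x = 4 - \left(-7 + 12 \cdot 1 \left(-1 + 0\right)\right) = 4 - \left(-7 + 12 \cdot 1 \left(-1\right)\right) = 4 + \left(\left(-12\right) \left(-1\right) + 7\right) = 4 + \left(12 + 7\right) = 4 + 19 = 23$)
$- x = \left(-1\right) 23 = -23$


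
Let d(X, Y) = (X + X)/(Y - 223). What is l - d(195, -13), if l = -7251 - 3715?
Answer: -1293793/118 ≈ -10964.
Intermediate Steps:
d(X, Y) = 2*X/(-223 + Y) (d(X, Y) = (2*X)/(-223 + Y) = 2*X/(-223 + Y))
l = -10966
l - d(195, -13) = -10966 - 2*195/(-223 - 13) = -10966 - 2*195/(-236) = -10966 - 2*195*(-1)/236 = -10966 - 1*(-195/118) = -10966 + 195/118 = -1293793/118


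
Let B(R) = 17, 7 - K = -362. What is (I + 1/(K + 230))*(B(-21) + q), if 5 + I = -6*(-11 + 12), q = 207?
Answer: -1475712/599 ≈ -2463.6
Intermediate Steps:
K = 369 (K = 7 - 1*(-362) = 7 + 362 = 369)
I = -11 (I = -5 - 6*(-11 + 12) = -5 - 6*1 = -5 - 6 = -11)
(I + 1/(K + 230))*(B(-21) + q) = (-11 + 1/(369 + 230))*(17 + 207) = (-11 + 1/599)*224 = -6588/599*224 = -1475712/599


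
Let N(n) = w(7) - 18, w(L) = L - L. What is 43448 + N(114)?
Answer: 43430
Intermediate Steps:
w(L) = 0
N(n) = -18 (N(n) = 0 - 18 = -18)
43448 + N(114) = 43448 - 18 = 43430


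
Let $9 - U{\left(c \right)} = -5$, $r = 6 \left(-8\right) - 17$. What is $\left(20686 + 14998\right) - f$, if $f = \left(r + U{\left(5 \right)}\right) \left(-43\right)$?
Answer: $33491$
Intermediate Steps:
$r = -65$ ($r = -48 - 17 = -65$)
$U{\left(c \right)} = 14$ ($U{\left(c \right)} = 9 - -5 = 9 + 5 = 14$)
$f = 2193$ ($f = \left(-65 + 14\right) \left(-43\right) = \left(-51\right) \left(-43\right) = 2193$)
$\left(20686 + 14998\right) - f = \left(20686 + 14998\right) - 2193 = 35684 - 2193 = 33491$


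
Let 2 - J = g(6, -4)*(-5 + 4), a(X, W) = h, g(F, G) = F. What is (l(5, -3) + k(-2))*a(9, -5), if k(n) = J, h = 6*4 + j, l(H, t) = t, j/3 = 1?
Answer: 135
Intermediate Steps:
j = 3 (j = 3*1 = 3)
h = 27 (h = 6*4 + 3 = 24 + 3 = 27)
a(X, W) = 27
J = 8 (J = 2 - 6*(-5 + 4) = 2 - 6*(-1) = 2 - 1*(-6) = 2 + 6 = 8)
k(n) = 8
(l(5, -3) + k(-2))*a(9, -5) = (-3 + 8)*27 = 5*27 = 135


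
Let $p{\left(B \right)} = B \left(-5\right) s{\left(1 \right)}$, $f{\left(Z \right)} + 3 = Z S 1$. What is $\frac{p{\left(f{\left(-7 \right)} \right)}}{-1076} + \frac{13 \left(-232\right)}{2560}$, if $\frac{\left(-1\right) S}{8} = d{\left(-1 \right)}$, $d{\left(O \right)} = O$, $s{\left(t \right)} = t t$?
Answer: $- \frac{125013}{86080} \approx -1.4523$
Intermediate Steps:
$s{\left(t \right)} = t^{2}$
$S = 8$ ($S = \left(-8\right) \left(-1\right) = 8$)
$f{\left(Z \right)} = -3 + 8 Z$ ($f{\left(Z \right)} = -3 + Z 8 \cdot 1 = -3 + 8 Z 1 = -3 + 8 Z$)
$p{\left(B \right)} = - 5 B$ ($p{\left(B \right)} = B \left(-5\right) 1^{2} = - 5 B 1 = - 5 B$)
$\frac{p{\left(f{\left(-7 \right)} \right)}}{-1076} + \frac{13 \left(-232\right)}{2560} = \frac{\left(-5\right) \left(-3 + 8 \left(-7\right)\right)}{-1076} + \frac{13 \left(-232\right)}{2560} = - 5 \left(-3 - 56\right) \left(- \frac{1}{1076}\right) - \frac{377}{320} = \left(-5\right) \left(-59\right) \left(- \frac{1}{1076}\right) - \frac{377}{320} = 295 \left(- \frac{1}{1076}\right) - \frac{377}{320} = - \frac{295}{1076} - \frac{377}{320} = - \frac{125013}{86080}$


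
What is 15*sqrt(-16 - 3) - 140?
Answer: -140 + 15*I*sqrt(19) ≈ -140.0 + 65.384*I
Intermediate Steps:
15*sqrt(-16 - 3) - 140 = 15*sqrt(-19) - 140 = 15*(I*sqrt(19)) - 140 = 15*I*sqrt(19) - 140 = -140 + 15*I*sqrt(19)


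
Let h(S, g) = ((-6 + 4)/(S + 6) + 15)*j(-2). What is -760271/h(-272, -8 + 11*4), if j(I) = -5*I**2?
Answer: 101116043/39920 ≈ 2533.0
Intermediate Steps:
h(S, g) = -300 + 40/(6 + S) (h(S, g) = ((-6 + 4)/(S + 6) + 15)*(-5*(-2)**2) = (-2/(6 + S) + 15)*(-5*4) = (15 - 2/(6 + S))*(-20) = -300 + 40/(6 + S))
-760271/h(-272, -8 + 11*4) = -760271*(6 - 272)/(20*(-88 - 15*(-272))) = -760271*(-133/(10*(-88 + 4080))) = -760271/(20*(-1/266)*3992) = -760271/(-39920/133) = -760271*(-133/39920) = 101116043/39920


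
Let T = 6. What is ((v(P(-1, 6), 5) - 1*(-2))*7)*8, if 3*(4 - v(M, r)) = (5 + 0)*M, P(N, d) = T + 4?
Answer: -1792/3 ≈ -597.33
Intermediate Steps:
P(N, d) = 10 (P(N, d) = 6 + 4 = 10)
v(M, r) = 4 - 5*M/3 (v(M, r) = 4 - (5 + 0)*M/3 = 4 - 5*M/3)
((v(P(-1, 6), 5) - 1*(-2))*7)*8 = (((4 - 5/3*10) - 1*(-2))*7)*8 = (((4 - 50/3) + 2)*7)*8 = ((-38/3 + 2)*7)*8 = -32/3*7*8 = -224/3*8 = -1792/3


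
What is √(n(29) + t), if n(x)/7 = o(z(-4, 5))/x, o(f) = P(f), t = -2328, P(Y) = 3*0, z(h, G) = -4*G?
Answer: 2*I*√582 ≈ 48.249*I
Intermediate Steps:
P(Y) = 0
o(f) = 0
n(x) = 0 (n(x) = 7*(0/x) = 7*0 = 0)
√(n(29) + t) = √(0 - 2328) = √(-2328) = 2*I*√582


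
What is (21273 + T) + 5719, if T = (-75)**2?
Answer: 32617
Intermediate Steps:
T = 5625
(21273 + T) + 5719 = (21273 + 5625) + 5719 = 26898 + 5719 = 32617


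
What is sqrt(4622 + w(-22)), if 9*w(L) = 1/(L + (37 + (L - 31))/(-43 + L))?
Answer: sqrt(83170782898)/4242 ≈ 67.985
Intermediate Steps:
w(L) = 1/(9*(L + (6 + L)/(-43 + L))) (w(L) = 1/(9*(L + (37 + (L - 31))/(-43 + L))) = 1/(9*(L + (37 + (-31 + L))/(-43 + L))) = 1/(9*(L + (6 + L)/(-43 + L))))
sqrt(4622 + w(-22)) = sqrt(4622 + (-43 - 22)/(9*(6 + (-22)**2 - 42*(-22)))) = sqrt(4622 + (1/9)*(-65)/(6 + 484 + 924)) = sqrt(4622 + (1/9)*(-65)/1414) = sqrt(4622 + (1/9)*(1/1414)*(-65)) = sqrt(4622 - 65/12726) = sqrt(58819507/12726) = sqrt(83170782898)/4242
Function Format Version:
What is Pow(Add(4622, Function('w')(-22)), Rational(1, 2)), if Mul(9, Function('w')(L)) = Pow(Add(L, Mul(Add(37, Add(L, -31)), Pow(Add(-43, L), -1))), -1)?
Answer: Mul(Rational(1, 4242), Pow(83170782898, Rational(1, 2))) ≈ 67.985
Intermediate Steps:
Function('w')(L) = Mul(Rational(1, 9), Pow(Add(L, Mul(Pow(Add(-43, L), -1), Add(6, L))), -1)) (Function('w')(L) = Mul(Rational(1, 9), Pow(Add(L, Mul(Add(37, Add(L, -31)), Pow(Add(-43, L), -1))), -1)) = Mul(Rational(1, 9), Pow(Add(L, Mul(Add(37, Add(-31, L)), Pow(Add(-43, L), -1))), -1)) = Mul(Rational(1, 9), Pow(Add(L, Mul(Add(6, L), Pow(Add(-43, L), -1))), -1)) = Mul(Rational(1, 9), Pow(Add(L, Mul(Pow(Add(-43, L), -1), Add(6, L))), -1)))
Pow(Add(4622, Function('w')(-22)), Rational(1, 2)) = Pow(Add(4622, Mul(Rational(1, 9), Pow(Add(6, Pow(-22, 2), Mul(-42, -22)), -1), Add(-43, -22))), Rational(1, 2)) = Pow(Add(4622, Mul(Rational(1, 9), Pow(Add(6, 484, 924), -1), -65)), Rational(1, 2)) = Pow(Add(4622, Mul(Rational(1, 9), Pow(1414, -1), -65)), Rational(1, 2)) = Pow(Add(4622, Mul(Rational(1, 9), Rational(1, 1414), -65)), Rational(1, 2)) = Pow(Add(4622, Rational(-65, 12726)), Rational(1, 2)) = Pow(Rational(58819507, 12726), Rational(1, 2)) = Mul(Rational(1, 4242), Pow(83170782898, Rational(1, 2)))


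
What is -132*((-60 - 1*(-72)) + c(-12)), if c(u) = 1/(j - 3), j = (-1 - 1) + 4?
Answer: -1452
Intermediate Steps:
j = 2 (j = -2 + 4 = 2)
c(u) = -1 (c(u) = 1/(2 - 3) = 1/(-1) = -1)
-132*((-60 - 1*(-72)) + c(-12)) = -132*((-60 - 1*(-72)) - 1) = -132*((-60 + 72) - 1) = -132*(12 - 1) = -132*11 = -1452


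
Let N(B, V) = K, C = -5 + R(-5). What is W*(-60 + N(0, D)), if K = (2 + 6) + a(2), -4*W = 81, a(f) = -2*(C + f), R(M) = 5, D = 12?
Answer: 1134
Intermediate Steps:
C = 0 (C = -5 + 5 = 0)
a(f) = -2*f (a(f) = -2*(0 + f) = -2*f)
W = -81/4 (W = -1/4*81 = -81/4 ≈ -20.250)
K = 4 (K = (2 + 6) - 2*2 = 8 - 4 = 4)
N(B, V) = 4
W*(-60 + N(0, D)) = -81*(-60 + 4)/4 = -81/4*(-56) = 1134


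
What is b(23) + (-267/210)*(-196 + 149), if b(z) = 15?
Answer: 5233/70 ≈ 74.757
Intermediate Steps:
b(23) + (-267/210)*(-196 + 149) = 15 + (-267/210)*(-196 + 149) = 15 - 267*1/210*(-47) = 15 - 89/70*(-47) = 15 + 4183/70 = 5233/70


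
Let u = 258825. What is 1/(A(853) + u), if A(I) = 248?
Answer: 1/259073 ≈ 3.8599e-6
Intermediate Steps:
1/(A(853) + u) = 1/(248 + 258825) = 1/259073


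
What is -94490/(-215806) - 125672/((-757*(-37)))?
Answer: -12237100611/3022255127 ≈ -4.0490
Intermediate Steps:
-94490/(-215806) - 125672/((-757*(-37))) = -94490*(-1/215806) - 125672/28009 = 47245/107903 - 125672*1/28009 = 47245/107903 - 125672/28009 = -12237100611/3022255127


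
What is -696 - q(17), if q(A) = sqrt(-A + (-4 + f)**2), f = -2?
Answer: -696 - sqrt(19) ≈ -700.36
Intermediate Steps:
q(A) = sqrt(36 - A) (q(A) = sqrt(-A + (-4 - 2)**2) = sqrt(-A + (-6)**2) = sqrt(-A + 36) = sqrt(36 - A))
-696 - q(17) = -696 - sqrt(36 - 1*17) = -696 - sqrt(36 - 17) = -696 - sqrt(19)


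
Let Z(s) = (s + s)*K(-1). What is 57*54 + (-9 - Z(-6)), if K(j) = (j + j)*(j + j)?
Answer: 3117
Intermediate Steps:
K(j) = 4*j² (K(j) = (2*j)*(2*j) = 4*j²)
Z(s) = 8*s (Z(s) = (s + s)*(4*(-1)²) = (2*s)*(4*1) = (2*s)*4 = 8*s)
57*54 + (-9 - Z(-6)) = 57*54 + (-9 - 8*(-6)) = 3078 + (-9 - 1*(-48)) = 3078 + (-9 + 48) = 3078 + 39 = 3117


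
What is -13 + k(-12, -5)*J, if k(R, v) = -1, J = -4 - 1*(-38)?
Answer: -47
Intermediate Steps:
J = 34 (J = -4 + 38 = 34)
-13 + k(-12, -5)*J = -13 - 1*34 = -13 - 34 = -47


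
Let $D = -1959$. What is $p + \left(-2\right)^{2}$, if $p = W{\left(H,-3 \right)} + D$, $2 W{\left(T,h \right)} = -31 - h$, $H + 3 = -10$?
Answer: $-1969$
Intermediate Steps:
$H = -13$ ($H = -3 - 10 = -13$)
$W{\left(T,h \right)} = - \frac{31}{2} - \frac{h}{2}$ ($W{\left(T,h \right)} = \frac{-31 - h}{2} = - \frac{31}{2} - \frac{h}{2}$)
$p = -1973$ ($p = \left(- \frac{31}{2} - - \frac{3}{2}\right) - 1959 = \left(- \frac{31}{2} + \frac{3}{2}\right) - 1959 = -14 - 1959 = -1973$)
$p + \left(-2\right)^{2} = -1973 + \left(-2\right)^{2} = -1973 + 4 = -1969$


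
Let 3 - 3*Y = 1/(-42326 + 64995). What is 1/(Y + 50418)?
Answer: 68007/3428844932 ≈ 1.9834e-5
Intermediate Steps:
Y = 68006/68007 (Y = 1 - 1/(3*(-42326 + 64995)) = 1 - ⅓/22669 = 1 - ⅓*1/22669 = 1 - 1/68007 = 68006/68007 ≈ 0.99999)
1/(Y + 50418) = 1/(68006/68007 + 50418) = 1/(3428844932/68007) = 68007/3428844932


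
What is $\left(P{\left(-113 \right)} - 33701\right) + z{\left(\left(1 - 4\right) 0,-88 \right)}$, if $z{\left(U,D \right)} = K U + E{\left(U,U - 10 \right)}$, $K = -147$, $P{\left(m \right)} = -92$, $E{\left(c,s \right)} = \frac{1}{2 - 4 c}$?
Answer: $- \frac{67585}{2} \approx -33793.0$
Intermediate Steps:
$z{\left(U,D \right)} = - \frac{1}{-2 + 4 U} - 147 U$ ($z{\left(U,D \right)} = - 147 U - \frac{1}{-2 + 4 U} = - \frac{1}{-2 + 4 U} - 147 U$)
$\left(P{\left(-113 \right)} - 33701\right) + z{\left(\left(1 - 4\right) 0,-88 \right)} = \left(-92 - 33701\right) + \frac{-1 - 588 \left(\left(1 - 4\right) 0\right)^{2} + 294 \left(1 - 4\right) 0}{2 \left(-1 + 2 \left(1 - 4\right) 0\right)} = -33793 + \frac{-1 - 588 \left(\left(-3\right) 0\right)^{2} + 294 \left(\left(-3\right) 0\right)}{2 \left(-1 + 2 \left(\left(-3\right) 0\right)\right)} = -33793 + \frac{-1 - 588 \cdot 0^{2} + 294 \cdot 0}{2 \left(-1 + 2 \cdot 0\right)} = -33793 + \frac{-1 - 0 + 0}{2 \left(-1 + 0\right)} = -33793 + \frac{-1 + 0 + 0}{2 \left(-1\right)} = -33793 + \frac{1}{2} \left(-1\right) \left(-1\right) = -33793 + \frac{1}{2} = - \frac{67585}{2}$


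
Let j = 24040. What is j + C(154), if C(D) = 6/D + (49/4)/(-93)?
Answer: 688599103/28644 ≈ 24040.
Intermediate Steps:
C(D) = -49/372 + 6/D (C(D) = 6/D + (49*(¼))*(-1/93) = 6/D + (49/4)*(-1/93) = 6/D - 49/372 = -49/372 + 6/D)
j + C(154) = 24040 + (-49/372 + 6/154) = 24040 + (-49/372 + 6*(1/154)) = 24040 + (-49/372 + 3/77) = 24040 - 2657/28644 = 688599103/28644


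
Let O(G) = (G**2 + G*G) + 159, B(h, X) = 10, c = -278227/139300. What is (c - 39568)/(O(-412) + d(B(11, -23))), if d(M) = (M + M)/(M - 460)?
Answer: -49608905643/425815388180 ≈ -0.11650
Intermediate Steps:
c = -278227/139300 (c = -278227*1/139300 = -278227/139300 ≈ -1.9973)
O(G) = 159 + 2*G**2 (O(G) = (G**2 + G**2) + 159 = 2*G**2 + 159 = 159 + 2*G**2)
d(M) = 2*M/(-460 + M) (d(M) = (2*M)/(-460 + M) = 2*M/(-460 + M))
(c - 39568)/(O(-412) + d(B(11, -23))) = (-278227/139300 - 39568)/((159 + 2*(-412)**2) + 2*10/(-460 + 10)) = -5512100627/(139300*((159 + 2*169744) + 2*10/(-450))) = -5512100627/(139300*((159 + 339488) + 2*10*(-1/450))) = -5512100627/(139300*(339647 - 2/45)) = -5512100627/(139300*15284113/45) = -5512100627/139300*45/15284113 = -49608905643/425815388180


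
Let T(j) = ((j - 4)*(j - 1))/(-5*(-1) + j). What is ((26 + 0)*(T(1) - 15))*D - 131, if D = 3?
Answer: -1301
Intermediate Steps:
T(j) = (-1 + j)*(-4 + j)/(5 + j) (T(j) = ((-4 + j)*(-1 + j))/(5 + j) = ((-1 + j)*(-4 + j))/(5 + j) = (-1 + j)*(-4 + j)/(5 + j))
((26 + 0)*(T(1) - 15))*D - 131 = ((26 + 0)*((4 + 1² - 5*1)/(5 + 1) - 15))*3 - 131 = (26*((4 + 1 - 5)/6 - 15))*3 - 131 = (26*((⅙)*0 - 15))*3 - 131 = (26*(0 - 15))*3 - 131 = (26*(-15))*3 - 131 = -390*3 - 131 = -1170 - 131 = -1301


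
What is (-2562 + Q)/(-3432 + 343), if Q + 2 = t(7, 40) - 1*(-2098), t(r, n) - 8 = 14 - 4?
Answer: 448/3089 ≈ 0.14503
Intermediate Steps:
t(r, n) = 18 (t(r, n) = 8 + (14 - 4) = 8 + 10 = 18)
Q = 2114 (Q = -2 + (18 - 1*(-2098)) = -2 + (18 + 2098) = -2 + 2116 = 2114)
(-2562 + Q)/(-3432 + 343) = (-2562 + 2114)/(-3432 + 343) = -448/(-3089) = -448*(-1/3089) = 448/3089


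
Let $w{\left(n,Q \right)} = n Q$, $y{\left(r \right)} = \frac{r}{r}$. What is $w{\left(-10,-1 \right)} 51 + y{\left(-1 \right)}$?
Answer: $511$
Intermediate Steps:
$y{\left(r \right)} = 1$
$w{\left(n,Q \right)} = Q n$
$w{\left(-10,-1 \right)} 51 + y{\left(-1 \right)} = \left(-1\right) \left(-10\right) 51 + 1 = 10 \cdot 51 + 1 = 510 + 1 = 511$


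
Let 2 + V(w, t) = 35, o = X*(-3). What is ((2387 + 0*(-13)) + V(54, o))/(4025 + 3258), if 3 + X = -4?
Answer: 2420/7283 ≈ 0.33228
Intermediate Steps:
X = -7 (X = -3 - 4 = -7)
o = 21 (o = -7*(-3) = 21)
V(w, t) = 33 (V(w, t) = -2 + 35 = 33)
((2387 + 0*(-13)) + V(54, o))/(4025 + 3258) = ((2387 + 0*(-13)) + 33)/(4025 + 3258) = ((2387 + 0) + 33)/7283 = (2387 + 33)*(1/7283) = 2420*(1/7283) = 2420/7283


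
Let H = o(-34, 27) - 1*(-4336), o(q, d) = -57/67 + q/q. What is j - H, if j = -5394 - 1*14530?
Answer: -1625430/67 ≈ -24260.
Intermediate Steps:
o(q, d) = 10/67 (o(q, d) = -57*1/67 + 1 = -57/67 + 1 = 10/67)
H = 290522/67 (H = 10/67 - 1*(-4336) = 10/67 + 4336 = 290522/67 ≈ 4336.1)
j = -19924 (j = -5394 - 14530 = -19924)
j - H = -19924 - 1*290522/67 = -19924 - 290522/67 = -1625430/67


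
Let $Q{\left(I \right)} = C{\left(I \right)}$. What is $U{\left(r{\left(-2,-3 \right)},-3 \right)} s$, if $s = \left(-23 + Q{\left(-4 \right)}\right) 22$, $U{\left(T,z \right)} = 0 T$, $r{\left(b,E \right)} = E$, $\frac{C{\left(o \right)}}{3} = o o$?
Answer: $0$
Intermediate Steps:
$C{\left(o \right)} = 3 o^{2}$ ($C{\left(o \right)} = 3 o o = 3 o^{2}$)
$Q{\left(I \right)} = 3 I^{2}$
$U{\left(T,z \right)} = 0$
$s = 550$ ($s = \left(-23 + 3 \left(-4\right)^{2}\right) 22 = \left(-23 + 3 \cdot 16\right) 22 = \left(-23 + 48\right) 22 = 25 \cdot 22 = 550$)
$U{\left(r{\left(-2,-3 \right)},-3 \right)} s = 0 \cdot 550 = 0$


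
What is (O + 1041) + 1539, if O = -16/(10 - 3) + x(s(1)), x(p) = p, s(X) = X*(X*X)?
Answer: 18051/7 ≈ 2578.7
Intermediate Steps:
s(X) = X³ (s(X) = X*X² = X³)
O = -9/7 (O = -16/(10 - 3) + 1³ = -16/7 + 1 = -9/7 ≈ -1.2857)
(O + 1041) + 1539 = (-9/7 + 1041) + 1539 = 7278/7 + 1539 = 18051/7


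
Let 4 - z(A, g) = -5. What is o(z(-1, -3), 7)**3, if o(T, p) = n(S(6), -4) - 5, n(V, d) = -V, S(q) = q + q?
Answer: -4913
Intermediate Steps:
z(A, g) = 9 (z(A, g) = 4 - 1*(-5) = 4 + 5 = 9)
S(q) = 2*q
o(T, p) = -17 (o(T, p) = -2*6 - 5 = -1*12 - 5 = -12 - 5 = -17)
o(z(-1, -3), 7)**3 = (-17)**3 = -4913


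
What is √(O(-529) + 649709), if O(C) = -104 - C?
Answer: √650134 ≈ 806.31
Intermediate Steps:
√(O(-529) + 649709) = √((-104 - 1*(-529)) + 649709) = √((-104 + 529) + 649709) = √(425 + 649709) = √650134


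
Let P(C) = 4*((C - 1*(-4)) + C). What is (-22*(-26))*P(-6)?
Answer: -18304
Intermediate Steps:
P(C) = 16 + 8*C (P(C) = 4*((C + 4) + C) = 4*((4 + C) + C) = 4*(4 + 2*C) = 16 + 8*C)
(-22*(-26))*P(-6) = (-22*(-26))*(16 + 8*(-6)) = 572*(16 - 48) = 572*(-32) = -18304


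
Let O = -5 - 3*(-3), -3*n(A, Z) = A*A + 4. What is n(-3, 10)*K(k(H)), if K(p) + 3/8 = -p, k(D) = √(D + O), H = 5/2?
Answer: 13/8 + 13*√26/6 ≈ 12.673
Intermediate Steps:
n(A, Z) = -4/3 - A²/3 (n(A, Z) = -(A*A + 4)/3 = -(A² + 4)/3 = -(4 + A²)/3 = -4/3 - A²/3)
H = 5/2 (H = 5*(½) = 5/2 ≈ 2.5000)
O = 4 (O = -5 + 9 = 4)
k(D) = √(4 + D) (k(D) = √(D + 4) = √(4 + D))
K(p) = -3/8 - p
n(-3, 10)*K(k(H)) = (-4/3 - ⅓*(-3)²)*(-3/8 - √(4 + 5/2)) = (-4/3 - ⅓*9)*(-3/8 - √(13/2)) = (-4/3 - 3)*(-3/8 - √26/2) = -13*(-3/8 - √26/2)/3 = 13/8 + 13*√26/6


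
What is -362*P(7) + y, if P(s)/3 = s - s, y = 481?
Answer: 481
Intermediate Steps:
P(s) = 0 (P(s) = 3*(s - s) = 3*0 = 0)
-362*P(7) + y = -362*0 + 481 = 0 + 481 = 481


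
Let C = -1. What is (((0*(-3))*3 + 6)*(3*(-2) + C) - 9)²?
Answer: 2601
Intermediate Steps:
(((0*(-3))*3 + 6)*(3*(-2) + C) - 9)² = (((0*(-3))*3 + 6)*(3*(-2) - 1) - 9)² = ((0*3 + 6)*(-6 - 1) - 9)² = ((0 + 6)*(-7) - 9)² = (6*(-7) - 9)² = (-42 - 9)² = (-51)² = 2601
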